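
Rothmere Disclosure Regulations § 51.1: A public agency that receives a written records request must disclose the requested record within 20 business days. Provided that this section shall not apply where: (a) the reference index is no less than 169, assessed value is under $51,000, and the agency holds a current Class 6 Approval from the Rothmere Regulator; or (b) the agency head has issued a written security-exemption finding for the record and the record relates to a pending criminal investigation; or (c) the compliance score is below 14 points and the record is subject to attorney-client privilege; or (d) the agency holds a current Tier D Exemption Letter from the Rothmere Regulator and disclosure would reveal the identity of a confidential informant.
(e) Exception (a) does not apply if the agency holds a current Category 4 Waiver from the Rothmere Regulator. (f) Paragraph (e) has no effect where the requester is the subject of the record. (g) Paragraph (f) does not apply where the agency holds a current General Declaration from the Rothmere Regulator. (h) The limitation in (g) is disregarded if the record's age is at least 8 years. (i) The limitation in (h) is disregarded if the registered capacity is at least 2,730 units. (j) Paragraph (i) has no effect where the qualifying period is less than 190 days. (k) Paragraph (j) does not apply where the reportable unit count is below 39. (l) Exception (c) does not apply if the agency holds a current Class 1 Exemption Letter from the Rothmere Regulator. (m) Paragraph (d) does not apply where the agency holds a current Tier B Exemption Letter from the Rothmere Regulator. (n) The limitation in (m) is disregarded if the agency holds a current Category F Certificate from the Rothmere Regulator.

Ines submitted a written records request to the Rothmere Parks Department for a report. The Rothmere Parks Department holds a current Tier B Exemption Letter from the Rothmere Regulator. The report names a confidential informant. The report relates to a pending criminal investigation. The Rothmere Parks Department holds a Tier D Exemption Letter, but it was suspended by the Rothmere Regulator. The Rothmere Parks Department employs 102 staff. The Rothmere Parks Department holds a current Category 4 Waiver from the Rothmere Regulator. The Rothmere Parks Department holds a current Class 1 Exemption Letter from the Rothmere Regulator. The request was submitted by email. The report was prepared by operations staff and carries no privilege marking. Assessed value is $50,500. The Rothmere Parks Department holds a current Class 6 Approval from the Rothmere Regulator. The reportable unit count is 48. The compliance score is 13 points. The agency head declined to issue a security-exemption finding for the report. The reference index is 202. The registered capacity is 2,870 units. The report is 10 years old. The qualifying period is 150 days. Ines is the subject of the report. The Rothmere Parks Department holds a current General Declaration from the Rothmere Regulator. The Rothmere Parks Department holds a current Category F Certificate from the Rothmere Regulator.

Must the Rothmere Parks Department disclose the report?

All of (a)'s requirements are met (the reference index is 202, meeting the 169 threshold; assessed value is $50,500, under the $51,000 limit; a current Class 6 Approval is held). Considering the limiting provisions: (e) applies (a current Category 4 Waiver is held), but yields to (f): (f) is triggered — Ines is the subject of the report. (g) would limit (f) — a current General Declaration is held — but (h) sets (g) aside: (h) operates against (g): the record's age is 10 years, meeting the 8 years threshold. (i) would limit (h) — the registered capacity is 2,870 units, meeting the 2,730 units threshold — but (j) sets (i) aside: (j) applies — the qualifying period is 150 days, less than the 190 days limit. (k) is not engaged (the reportable unit count is 48, not below 39), so (j) stands. So (a) applies.
Exception (b) requires that the agency head has issued a written security-exemption finding for the record; but the agency head declined to issue a security-exemption finding, so (b) is unavailable.
Exception (c) does not apply: the report carries no privilege marking.
Exception (d) fails — the Tier D Exemption Letter is not current.

No — exception (a) applies; the Rothmere Parks Department is not required to disclose the report.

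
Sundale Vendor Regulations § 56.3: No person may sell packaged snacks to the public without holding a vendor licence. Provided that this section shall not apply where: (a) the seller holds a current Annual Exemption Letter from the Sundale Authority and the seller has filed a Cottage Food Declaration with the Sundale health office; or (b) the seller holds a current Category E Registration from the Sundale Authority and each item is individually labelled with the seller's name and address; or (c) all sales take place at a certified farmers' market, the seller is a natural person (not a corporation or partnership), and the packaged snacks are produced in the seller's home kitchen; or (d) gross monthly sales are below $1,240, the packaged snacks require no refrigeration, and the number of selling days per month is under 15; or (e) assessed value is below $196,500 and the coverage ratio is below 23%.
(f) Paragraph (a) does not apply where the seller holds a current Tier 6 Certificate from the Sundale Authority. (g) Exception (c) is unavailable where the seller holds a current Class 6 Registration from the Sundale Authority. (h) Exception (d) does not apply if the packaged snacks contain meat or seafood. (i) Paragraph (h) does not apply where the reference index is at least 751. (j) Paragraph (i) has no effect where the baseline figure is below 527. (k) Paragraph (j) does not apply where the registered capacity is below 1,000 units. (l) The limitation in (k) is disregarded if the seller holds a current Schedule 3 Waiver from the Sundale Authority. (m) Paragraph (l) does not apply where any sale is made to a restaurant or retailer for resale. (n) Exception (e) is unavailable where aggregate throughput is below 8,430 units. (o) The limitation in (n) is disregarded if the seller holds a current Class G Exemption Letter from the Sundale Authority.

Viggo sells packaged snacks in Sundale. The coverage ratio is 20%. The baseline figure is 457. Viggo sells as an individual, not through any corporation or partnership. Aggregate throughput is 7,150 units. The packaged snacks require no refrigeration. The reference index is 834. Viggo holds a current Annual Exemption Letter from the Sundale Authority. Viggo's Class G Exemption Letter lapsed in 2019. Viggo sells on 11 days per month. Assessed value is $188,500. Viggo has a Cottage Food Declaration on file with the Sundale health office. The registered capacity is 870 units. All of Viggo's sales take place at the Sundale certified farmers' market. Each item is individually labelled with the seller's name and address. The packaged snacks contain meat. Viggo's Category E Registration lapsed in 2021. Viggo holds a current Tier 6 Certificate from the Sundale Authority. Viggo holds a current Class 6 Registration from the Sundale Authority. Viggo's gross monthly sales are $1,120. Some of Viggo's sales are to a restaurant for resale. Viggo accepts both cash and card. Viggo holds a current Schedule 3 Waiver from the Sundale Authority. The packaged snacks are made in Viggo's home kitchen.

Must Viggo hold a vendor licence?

No — exception (d) applies; Viggo is not required to hold a vendor licence.

Exception (a): a current Annual Exemption Letter is held; a Cottage Food Declaration is on file — every condition holds. However, paragraph (f) must be considered: (f) operates against (a): a current Tier 6 Certificate is held. (a) is therefore removed.
Exception (b) requires that the seller holds a current Category E Registration from the Sundale Authority; but there is no Category E Registration in force, so (b) is unavailable.
Exception (c): all sales are at a certified farmers' market; the seller is a natural person; the packaged snacks are home-kitchen produced — every condition holds. But: (g) is engaged — a current Class 6 Registration is held. (c) is therefore removed.
Exception (d): gross monthly sales are $1,120, below the $1,240 limit; the packaged snacks are shelf-stable; the number of selling days per month is 11, under the 15 limit — every condition holds. Considering the limiting provisions: (h) would limit (d) — the packaged snacks contain meat — but (i) sets (h) aside: (i) applies — the reference index is 834, meeting the 751 threshold. (j) applies (the baseline figure is 457, below the 527 limit), but is set aside by (k): (k) operates against (j): the registered capacity is 870 units, below the 1,000 units limit. (l) is triggered (a current Schedule 3 Waiver is held), but is set aside by (m): (m) applies — some sales are to a restaurant for resale. So (d) applies.
Exception (e)'s conditions are all satisfied: assessed value is $188,500, below the $196,500 limit; the coverage ratio is 20%, below the 23% limit. However, paragraphs (n)–(o) must be considered: (n) operates against (e): aggregate throughput is 7,150 units, below the 8,430 units limit. (o), which would lift (n), is not triggered — the Class G Exemption Letter is not current. (e) is therefore removed.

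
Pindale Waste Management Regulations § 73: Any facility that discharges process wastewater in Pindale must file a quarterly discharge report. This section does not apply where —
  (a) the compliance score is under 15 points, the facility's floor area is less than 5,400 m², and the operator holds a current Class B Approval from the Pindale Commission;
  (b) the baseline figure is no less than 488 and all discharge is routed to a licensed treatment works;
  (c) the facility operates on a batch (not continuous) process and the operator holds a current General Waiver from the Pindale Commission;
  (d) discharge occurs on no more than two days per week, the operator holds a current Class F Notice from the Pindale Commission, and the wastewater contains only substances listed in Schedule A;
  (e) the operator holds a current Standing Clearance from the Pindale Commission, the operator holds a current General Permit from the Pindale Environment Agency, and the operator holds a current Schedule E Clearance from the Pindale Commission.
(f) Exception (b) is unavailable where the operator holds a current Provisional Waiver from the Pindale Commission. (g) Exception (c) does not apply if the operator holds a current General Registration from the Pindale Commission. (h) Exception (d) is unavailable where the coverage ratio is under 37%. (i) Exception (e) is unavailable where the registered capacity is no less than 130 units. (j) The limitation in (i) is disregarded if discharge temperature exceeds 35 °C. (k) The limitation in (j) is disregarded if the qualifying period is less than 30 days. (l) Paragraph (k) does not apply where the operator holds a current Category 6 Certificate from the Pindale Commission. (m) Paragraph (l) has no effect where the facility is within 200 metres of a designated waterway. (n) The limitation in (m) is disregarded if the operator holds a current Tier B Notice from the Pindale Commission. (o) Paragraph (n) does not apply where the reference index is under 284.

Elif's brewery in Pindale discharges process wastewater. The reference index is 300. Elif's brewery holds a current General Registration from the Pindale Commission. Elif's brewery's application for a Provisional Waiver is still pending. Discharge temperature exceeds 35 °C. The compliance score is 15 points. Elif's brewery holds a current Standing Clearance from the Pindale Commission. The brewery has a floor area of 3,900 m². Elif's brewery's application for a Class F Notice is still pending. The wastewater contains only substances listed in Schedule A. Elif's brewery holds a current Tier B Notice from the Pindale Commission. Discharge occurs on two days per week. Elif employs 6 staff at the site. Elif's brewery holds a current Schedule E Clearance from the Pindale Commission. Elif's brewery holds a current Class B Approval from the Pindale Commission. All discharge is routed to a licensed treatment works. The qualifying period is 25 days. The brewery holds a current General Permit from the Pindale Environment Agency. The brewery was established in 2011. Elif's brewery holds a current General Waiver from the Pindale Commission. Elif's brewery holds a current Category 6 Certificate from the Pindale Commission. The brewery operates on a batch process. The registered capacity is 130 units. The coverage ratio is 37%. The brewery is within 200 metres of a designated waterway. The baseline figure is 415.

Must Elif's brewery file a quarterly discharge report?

Exception (a) does not apply: the compliance score is 15 points, not under 15 points.
Exception (b) fails — the baseline figure is 415, short of 488.
Exception (c): the facility operates on a batch process; a current General Waiver is held — every condition holds. Turning to paragraph (g): (g) applies — a current General Registration is held. (c) is therefore removed.
Exception (d) requires that the operator holds a current Class F Notice from the Pindale Commission; but the Class F Notice is not current, so (d) is unavailable.
Exception (e): a current Standing Clearance is held; a current General Permit is held; a current Schedule E Clearance is held — every condition holds. Applying paragraphs (i)–(o): (i) is triggered (the registered capacity is 130 units, meeting the 130 units threshold), but is set aside by (j): (j) operates against (i): discharge temperature exceeds 35 °C. (k) would limit (j) — the qualifying period is 25 days, less than the 30 days limit — but (l) sets (k) aside: (l) operates — a current Category 6 Certificate is held. (m) would limit (l) — the brewery is within 200 m of a designated waterway — but (n) sets (m) aside: (n) applies — a current Tier B Notice is held. (o) is inapplicable (the reference index is 300, not under 284), so (n) stands. (e) remains available.

No — exception (e) applies; Elif's brewery is not required to file a quarterly discharge report.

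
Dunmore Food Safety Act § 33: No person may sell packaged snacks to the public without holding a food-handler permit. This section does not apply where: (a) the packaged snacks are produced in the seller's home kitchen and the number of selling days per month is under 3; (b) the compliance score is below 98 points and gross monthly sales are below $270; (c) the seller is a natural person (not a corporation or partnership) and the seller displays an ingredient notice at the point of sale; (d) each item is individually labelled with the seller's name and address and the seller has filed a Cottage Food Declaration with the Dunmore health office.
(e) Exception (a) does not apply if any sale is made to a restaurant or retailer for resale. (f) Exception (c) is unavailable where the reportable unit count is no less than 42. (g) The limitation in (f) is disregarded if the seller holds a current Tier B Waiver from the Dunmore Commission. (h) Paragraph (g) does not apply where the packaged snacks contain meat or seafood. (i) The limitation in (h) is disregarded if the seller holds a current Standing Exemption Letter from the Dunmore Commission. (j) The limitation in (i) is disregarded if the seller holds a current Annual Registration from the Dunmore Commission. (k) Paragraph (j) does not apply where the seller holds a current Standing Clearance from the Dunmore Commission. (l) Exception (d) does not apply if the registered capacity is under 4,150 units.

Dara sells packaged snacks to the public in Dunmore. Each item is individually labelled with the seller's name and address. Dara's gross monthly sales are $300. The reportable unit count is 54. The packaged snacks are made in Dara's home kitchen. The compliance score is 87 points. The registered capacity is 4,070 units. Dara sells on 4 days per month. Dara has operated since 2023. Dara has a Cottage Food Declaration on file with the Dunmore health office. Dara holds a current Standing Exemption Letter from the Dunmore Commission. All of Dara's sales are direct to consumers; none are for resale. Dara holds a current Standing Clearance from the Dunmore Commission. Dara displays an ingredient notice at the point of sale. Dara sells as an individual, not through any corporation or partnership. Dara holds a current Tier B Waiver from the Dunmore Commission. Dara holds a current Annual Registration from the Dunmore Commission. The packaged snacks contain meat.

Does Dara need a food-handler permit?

No — exception (c) applies; Dara is not required to hold a food-handler permit.

Exception (a) requires that the number of selling days per month is under 3; but the number of selling days per month is 4, not under 3, so (a) is unavailable.
Exception (b) does not apply: gross monthly sales are $300, not below $270.
Exception (c)'s conditions are all satisfied: the seller is a natural person; an ingredient notice is displayed. Considering the limiting provisions: (f) operates (the reportable unit count is 54, meeting the 42 threshold), but is overridden by (g): (g) is engaged — a current Tier B Waiver is held. (h) operates (the packaged snacks contain meat), but is displaced by (i): (i) operates against (h): a current Standing Exemption Letter is held. (j) is engaged (a current Annual Registration is held), but is displaced by (k): (k) operates — a current Standing Clearance is held. Exception (c) stands.
Exception (d) is satisfied on its face — items are individually labelled; a Cottage Food Declaration is on file. Turning to paragraph (l): (l) is triggered — the registered capacity is 4,070 units, under the 4,150 units limit. (d) is therefore removed.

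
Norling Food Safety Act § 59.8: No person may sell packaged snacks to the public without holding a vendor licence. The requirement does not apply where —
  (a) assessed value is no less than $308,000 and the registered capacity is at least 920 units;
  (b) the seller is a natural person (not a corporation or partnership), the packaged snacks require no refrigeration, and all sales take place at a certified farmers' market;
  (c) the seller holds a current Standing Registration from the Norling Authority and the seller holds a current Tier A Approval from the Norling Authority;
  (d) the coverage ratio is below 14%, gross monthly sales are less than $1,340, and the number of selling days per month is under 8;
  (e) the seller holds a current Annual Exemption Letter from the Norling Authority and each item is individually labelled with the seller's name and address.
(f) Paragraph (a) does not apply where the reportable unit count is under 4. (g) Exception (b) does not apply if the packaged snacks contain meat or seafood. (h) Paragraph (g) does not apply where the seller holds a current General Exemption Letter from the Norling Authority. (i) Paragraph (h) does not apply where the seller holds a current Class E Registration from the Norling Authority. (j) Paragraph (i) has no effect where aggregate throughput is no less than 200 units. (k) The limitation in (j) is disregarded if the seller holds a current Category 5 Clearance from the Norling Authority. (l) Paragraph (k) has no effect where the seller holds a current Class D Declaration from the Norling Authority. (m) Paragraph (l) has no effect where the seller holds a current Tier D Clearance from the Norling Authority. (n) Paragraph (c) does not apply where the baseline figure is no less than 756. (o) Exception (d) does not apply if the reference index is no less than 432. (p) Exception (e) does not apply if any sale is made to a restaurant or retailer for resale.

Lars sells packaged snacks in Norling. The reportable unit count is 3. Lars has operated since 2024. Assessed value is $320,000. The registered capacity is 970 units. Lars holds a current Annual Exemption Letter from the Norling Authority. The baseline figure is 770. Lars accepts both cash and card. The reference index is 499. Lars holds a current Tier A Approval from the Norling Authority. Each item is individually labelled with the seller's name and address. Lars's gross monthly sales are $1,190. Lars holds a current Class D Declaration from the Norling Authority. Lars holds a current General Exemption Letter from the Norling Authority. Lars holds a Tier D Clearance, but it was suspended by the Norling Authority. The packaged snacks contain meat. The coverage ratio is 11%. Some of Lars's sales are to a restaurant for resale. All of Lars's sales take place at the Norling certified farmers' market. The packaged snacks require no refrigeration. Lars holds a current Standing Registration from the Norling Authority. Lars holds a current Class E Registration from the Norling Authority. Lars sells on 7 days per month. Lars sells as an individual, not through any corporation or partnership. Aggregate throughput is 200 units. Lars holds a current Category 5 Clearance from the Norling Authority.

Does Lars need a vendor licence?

No — exception (b) applies; Lars is not required to hold a vendor licence.

Exception (a)'s conditions are all satisfied: assessed value is $320,000, meeting the $308,000 threshold; the registered capacity is 970 units, meeting the 920 units threshold. However, paragraph (f) must be considered: (f) operates against (a): the reportable unit count is 3, under the 4 limit. So (a) is unavailable.
Exception (b): the seller is a natural person; the packaged snacks are shelf-stable; all sales are at a certified farmers' market — every condition holds. As to paragraphs (g)–(m): (g) would limit (b) — the packaged snacks contain meat — but (h) sets (g) aside: (h) is engaged — a current General Exemption Letter is held. (i) is engaged (a current Class E Registration is held), but is displaced by (j): (j) operates against (i): aggregate throughput is 200 units, meeting the 200 units threshold. (k) is engaged (a current Category 5 Clearance is held), but is itself disapplied by (l): (l) applies — a current Class D Declaration is held. (m), which would lift (l), is inapplicable — there is no Tier D Clearance in force. So (b) applies.
Exception (c)'s conditions are all satisfied: a current Standing Registration is held; a current Tier A Approval is held. But applying paragraph (n): (n) operates against (c): the baseline figure is 770, meeting the 756 threshold. (c) is therefore removed.
Exception (d) is satisfied on its face — the coverage ratio is 11%, below the 14% limit; gross monthly sales are $1,190, less than the $1,340 limit; the number of selling days per month is 7, under the 8 limit. However, paragraph (o) must be considered: (o) applies — the reference index is 499, meeting the 432 threshold. (d) is therefore removed.
Exception (e): a current Annual Exemption Letter is held; items are individually labelled — every condition holds. Turning to paragraph (p): (p) is engaged — some sales are to a restaurant for resale. (e) is therefore removed.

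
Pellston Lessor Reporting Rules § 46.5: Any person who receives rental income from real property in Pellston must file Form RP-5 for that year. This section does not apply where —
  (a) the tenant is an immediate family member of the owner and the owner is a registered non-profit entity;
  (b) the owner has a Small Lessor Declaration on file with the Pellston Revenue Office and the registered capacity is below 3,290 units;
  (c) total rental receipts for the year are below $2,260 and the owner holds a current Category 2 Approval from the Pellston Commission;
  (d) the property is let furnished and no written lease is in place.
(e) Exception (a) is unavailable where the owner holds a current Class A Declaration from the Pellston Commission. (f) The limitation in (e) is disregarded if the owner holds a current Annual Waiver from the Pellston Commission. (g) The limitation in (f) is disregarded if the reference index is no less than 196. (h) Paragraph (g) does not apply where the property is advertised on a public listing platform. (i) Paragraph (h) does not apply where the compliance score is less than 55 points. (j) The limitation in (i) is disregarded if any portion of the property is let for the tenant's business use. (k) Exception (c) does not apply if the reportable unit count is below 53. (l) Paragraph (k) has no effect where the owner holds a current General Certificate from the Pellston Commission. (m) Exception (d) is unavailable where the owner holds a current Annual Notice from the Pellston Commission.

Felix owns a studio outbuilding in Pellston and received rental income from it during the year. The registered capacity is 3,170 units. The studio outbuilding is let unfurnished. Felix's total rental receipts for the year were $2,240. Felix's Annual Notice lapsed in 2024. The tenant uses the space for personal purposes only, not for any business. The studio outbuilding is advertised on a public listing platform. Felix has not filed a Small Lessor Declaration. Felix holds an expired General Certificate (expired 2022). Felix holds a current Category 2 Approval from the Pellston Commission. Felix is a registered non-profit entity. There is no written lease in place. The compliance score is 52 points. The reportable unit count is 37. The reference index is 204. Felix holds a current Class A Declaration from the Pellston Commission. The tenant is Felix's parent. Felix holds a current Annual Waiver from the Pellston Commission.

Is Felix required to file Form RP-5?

Exception (a): the tenant is an immediate family member; Felix is a registered non-profit — every condition holds. But applying paragraphs (e)–(j): (e) operates against (a): a current Class A Declaration is held. (f) would limit (e) — a current Annual Waiver is held — but (g) sets (f) aside: (g) operates against (f): the reference index is 204, meeting the 196 threshold. (h) would limit (g) — the property is publicly advertised — but (i) sets (h) aside: (i) operates against (h): the compliance score is 52 points, less than the 55 points limit. (j), which would lift (i), does not operate here — the space is used for personal purposes only. Exception (a) does not apply.
Exception (b) fails — no Small Lessor Declaration is on file.
All of (c)'s requirements are met (total rental receipts for the year are $2,240, below the $2,260 limit; a current Category 2 Approval is held). But: (k) applies — the reportable unit count is 37, below the 53 limit. (l), which would lift (k), is inapplicable — no current General Certificate is held. So (c) is unavailable.
Exception (d) does not apply: the property is let unfurnished.
Every exception is unavailable, so the rule governs.

Yes — Felix must file Form RP-5.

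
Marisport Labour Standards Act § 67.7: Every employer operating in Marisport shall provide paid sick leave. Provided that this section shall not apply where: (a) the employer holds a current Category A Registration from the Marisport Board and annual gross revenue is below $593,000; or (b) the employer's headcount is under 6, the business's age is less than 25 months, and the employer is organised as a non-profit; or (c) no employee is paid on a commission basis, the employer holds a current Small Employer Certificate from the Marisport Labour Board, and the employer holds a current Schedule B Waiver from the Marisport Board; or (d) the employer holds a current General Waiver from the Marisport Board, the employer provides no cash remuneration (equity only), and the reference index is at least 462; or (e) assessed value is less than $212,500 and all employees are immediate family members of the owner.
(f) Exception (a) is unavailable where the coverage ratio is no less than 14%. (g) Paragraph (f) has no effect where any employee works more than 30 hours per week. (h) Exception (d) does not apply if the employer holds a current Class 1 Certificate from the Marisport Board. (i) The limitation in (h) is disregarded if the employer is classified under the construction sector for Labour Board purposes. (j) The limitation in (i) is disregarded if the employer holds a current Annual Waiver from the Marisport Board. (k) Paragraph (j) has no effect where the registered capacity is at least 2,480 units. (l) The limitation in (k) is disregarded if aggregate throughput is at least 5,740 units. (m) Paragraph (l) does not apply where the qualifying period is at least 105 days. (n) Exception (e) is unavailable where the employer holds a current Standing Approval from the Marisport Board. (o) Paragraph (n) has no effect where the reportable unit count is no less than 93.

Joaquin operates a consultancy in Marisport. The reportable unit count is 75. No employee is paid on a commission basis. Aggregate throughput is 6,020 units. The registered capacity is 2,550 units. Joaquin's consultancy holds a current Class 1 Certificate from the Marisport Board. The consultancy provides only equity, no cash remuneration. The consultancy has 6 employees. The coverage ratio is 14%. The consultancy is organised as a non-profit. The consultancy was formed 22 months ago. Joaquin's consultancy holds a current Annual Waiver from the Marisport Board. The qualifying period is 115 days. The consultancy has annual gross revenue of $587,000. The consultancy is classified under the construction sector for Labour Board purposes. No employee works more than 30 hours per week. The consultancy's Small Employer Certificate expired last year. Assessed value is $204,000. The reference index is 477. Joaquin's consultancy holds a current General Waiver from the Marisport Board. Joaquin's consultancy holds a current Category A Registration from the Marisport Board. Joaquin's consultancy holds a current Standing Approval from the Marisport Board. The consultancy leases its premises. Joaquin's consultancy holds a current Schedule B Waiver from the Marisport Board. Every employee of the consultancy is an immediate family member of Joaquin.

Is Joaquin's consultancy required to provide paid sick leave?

Exception (a)'s conditions are all satisfied: a current Category A Registration is held; annual gross revenue is $587,000, below the $593,000 limit. But applying paragraphs (f)–(g): (f) is engaged — the coverage ratio is 14%, meeting the 14% threshold. (g) is inapplicable (no employee exceeds 30 hours/week), so (f) stands. (a) is therefore removed.
Exception (b) does not apply: the employer's headcount is 6, not under 6.
Exception (c) requires that the employer holds a current Small Employer Certificate from the Marisport Labour Board; but the Small Employer Certificate has expired, so (c) is unavailable.
Exception (d) is satisfied on its face — a current General Waiver is held; remuneration is equity-only; the reference index is 477, meeting the 462 threshold. Considering the limiting provisions: (h) would limit (d) — a current Class 1 Certificate is held — but (i) sets (h) aside: (i) applies — the consultancy is classified under the construction sector. (j) applies (a current Annual Waiver is held), but yields to (k): (k) operates against (j): the registered capacity is 2,550 units, meeting the 2,480 units threshold. (l) would limit (k) — aggregate throughput is 6,020 units, meeting the 5,740 units threshold — but (m) sets (l) aside: (m) operates — the qualifying period is 115 days, meeting the 105 days threshold. So (d) applies.
Exception (e): assessed value is $204,000, less than the $212,500 limit; every employee is an immediate family member — every condition holds. However, paragraphs (n)–(o) must be considered: (n) operates against (e): a current Standing Approval is held. (o), which would lift (n), is inapplicable — the reportable unit count is 75, short of 93. So (e) is unavailable.

No — exception (d) applies; Joaquin's consultancy is not required to provide paid sick leave.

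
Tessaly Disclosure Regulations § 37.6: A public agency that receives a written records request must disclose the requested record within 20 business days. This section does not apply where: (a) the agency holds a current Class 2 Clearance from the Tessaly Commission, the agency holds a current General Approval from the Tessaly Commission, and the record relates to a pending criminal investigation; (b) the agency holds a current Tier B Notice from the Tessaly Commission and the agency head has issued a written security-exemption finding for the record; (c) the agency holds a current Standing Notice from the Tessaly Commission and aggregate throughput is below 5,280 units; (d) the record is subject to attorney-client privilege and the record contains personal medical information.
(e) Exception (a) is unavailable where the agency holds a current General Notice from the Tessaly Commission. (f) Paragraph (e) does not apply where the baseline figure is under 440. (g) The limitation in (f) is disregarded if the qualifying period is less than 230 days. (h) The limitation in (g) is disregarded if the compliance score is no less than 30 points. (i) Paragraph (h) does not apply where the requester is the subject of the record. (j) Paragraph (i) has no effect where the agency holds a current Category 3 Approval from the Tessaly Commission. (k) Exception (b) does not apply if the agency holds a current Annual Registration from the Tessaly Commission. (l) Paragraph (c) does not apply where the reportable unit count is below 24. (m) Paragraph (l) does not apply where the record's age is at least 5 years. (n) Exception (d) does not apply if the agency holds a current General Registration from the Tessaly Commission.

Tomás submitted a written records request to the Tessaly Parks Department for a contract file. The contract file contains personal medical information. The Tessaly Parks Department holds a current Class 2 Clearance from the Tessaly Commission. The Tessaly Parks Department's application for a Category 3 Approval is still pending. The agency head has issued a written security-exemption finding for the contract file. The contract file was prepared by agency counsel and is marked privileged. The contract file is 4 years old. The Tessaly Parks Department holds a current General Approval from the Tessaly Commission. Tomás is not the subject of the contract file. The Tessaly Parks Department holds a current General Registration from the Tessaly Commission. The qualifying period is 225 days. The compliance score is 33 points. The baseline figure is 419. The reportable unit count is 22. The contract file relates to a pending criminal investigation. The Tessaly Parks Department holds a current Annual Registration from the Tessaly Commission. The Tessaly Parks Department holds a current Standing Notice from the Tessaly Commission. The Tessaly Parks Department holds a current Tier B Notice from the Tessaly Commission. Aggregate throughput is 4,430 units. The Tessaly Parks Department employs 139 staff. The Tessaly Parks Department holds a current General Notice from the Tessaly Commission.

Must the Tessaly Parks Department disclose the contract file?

Exception (a): a current Class 2 Clearance is held; a current General Approval is held; the contract file relates to a pending investigation — every condition holds. As to paragraphs (e)–(j): (e) would limit (a) — a current General Notice is held — but (f) sets (e) aside: (f) operates against (e): the baseline figure is 419, under the 440 limit. (g) would limit (f) — the qualifying period is 225 days, less than the 230 days limit — but (h) sets (g) aside: (h) operates against (g): the compliance score is 33 points, meeting the 30 points threshold. (i), which would lift (h), is not triggered — Tomás is not the subject of the contract file. Exception (a) stands.
All of (b)'s requirements are met (a current Tier B Notice is held; a written security-exemption finding has been issued). Turning to paragraph (k): (k) operates against (b): a current Annual Registration is held. Exception (b) does not apply.
Exception (c): a current Standing Notice is held; aggregate throughput is 4,430 units, below the 5,280 units limit — every condition holds. Turning to paragraphs (l)–(m): (l) operates against (c): the reportable unit count is 22, below the 24 limit. (m), which would lift (l), does not operate here — the record's age is 4 years, short of 5 years. Exception (c) does not apply.
Exception (d)'s conditions are all satisfied: the contract file is privileged; the contract file contains personal medical information. Turning to paragraph (n): (n) operates against (d): a current General Registration is held. So (d) is unavailable.

No — exception (a) applies; the Tessaly Parks Department is not required to disclose the contract file.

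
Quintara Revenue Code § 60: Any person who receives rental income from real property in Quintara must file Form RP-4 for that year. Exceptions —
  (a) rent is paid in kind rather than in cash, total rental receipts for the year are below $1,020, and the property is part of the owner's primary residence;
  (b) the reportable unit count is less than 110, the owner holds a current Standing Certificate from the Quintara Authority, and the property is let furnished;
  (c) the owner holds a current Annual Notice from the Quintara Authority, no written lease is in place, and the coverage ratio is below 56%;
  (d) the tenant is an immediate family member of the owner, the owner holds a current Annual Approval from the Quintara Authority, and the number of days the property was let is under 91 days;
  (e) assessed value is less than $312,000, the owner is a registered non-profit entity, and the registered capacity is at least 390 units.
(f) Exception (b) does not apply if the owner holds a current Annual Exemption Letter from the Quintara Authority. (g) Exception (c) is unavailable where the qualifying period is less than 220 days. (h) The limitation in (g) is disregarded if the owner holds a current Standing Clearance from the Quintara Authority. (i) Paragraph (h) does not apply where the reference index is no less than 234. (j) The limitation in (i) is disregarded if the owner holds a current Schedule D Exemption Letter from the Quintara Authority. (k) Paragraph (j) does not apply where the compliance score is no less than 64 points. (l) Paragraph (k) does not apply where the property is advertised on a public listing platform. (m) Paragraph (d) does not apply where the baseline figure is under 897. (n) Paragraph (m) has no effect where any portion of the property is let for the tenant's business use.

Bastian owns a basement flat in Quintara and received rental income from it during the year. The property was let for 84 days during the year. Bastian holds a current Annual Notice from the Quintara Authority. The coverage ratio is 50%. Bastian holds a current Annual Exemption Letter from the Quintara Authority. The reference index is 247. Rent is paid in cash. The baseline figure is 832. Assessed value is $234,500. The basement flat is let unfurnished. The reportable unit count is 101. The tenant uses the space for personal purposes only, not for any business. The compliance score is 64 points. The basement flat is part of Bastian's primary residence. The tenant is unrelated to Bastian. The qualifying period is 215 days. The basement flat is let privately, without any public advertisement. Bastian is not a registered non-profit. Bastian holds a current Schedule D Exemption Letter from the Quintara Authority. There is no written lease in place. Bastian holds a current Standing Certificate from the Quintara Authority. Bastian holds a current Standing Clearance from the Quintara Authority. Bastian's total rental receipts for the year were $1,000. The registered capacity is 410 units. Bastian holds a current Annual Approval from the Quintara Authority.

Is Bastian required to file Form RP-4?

Yes — Bastian must file Form RP-4.

Exception (a) does not apply: rent is paid in cash.
Exception (b) requires that the property is let furnished; but the property is let unfurnished, so (b) is unavailable.
Exception (c): a current Annual Notice is held; there is no written lease; the coverage ratio is 50%, below the 56% limit — every condition holds. However, paragraphs (g)–(l) must be considered: (g) is engaged — the qualifying period is 215 days, less than the 220 days limit. (h) would limit (g) — a current Standing Clearance is held — but (i) sets (h) aside: (i) operates — the reference index is 247, meeting the 234 threshold. (j) would limit (i) — a current Schedule D Exemption Letter is held — but (k) sets (j) aside: (k) operates against (j): the compliance score is 64 points, meeting the 64 points threshold. (l), which would lift (k), is not triggered — the property is let privately without advertisement. (c) is therefore removed.
Exception (d) does not apply: the tenant is unrelated to the owner.
Exception (e) does not apply: Bastian is not a registered non-profit.
No exception applies. The general rule governs.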